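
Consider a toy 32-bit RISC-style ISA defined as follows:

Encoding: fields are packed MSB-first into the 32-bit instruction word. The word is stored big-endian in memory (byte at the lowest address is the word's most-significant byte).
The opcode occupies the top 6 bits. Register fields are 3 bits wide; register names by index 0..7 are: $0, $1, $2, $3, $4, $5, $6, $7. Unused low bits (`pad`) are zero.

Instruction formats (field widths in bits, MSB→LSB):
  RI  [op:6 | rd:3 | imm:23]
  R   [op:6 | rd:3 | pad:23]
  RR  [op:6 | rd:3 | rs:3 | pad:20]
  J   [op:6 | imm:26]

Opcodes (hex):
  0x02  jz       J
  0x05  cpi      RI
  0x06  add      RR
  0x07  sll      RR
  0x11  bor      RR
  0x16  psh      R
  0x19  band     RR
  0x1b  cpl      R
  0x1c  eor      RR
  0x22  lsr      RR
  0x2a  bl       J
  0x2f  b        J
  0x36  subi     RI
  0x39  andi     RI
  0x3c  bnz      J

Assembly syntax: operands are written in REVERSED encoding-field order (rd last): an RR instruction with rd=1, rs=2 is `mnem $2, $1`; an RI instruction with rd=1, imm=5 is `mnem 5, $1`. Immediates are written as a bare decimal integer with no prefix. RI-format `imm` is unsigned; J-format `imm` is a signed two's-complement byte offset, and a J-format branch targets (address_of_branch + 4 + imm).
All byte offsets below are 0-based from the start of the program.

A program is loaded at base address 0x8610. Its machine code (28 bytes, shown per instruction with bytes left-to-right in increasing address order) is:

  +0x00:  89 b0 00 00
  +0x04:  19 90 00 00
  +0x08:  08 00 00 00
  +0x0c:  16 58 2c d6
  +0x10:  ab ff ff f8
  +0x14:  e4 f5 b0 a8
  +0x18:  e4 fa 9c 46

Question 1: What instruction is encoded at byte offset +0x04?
add $1, $3

@+04  big-endian(19 90 00 00) = 0x19900000
  op=0x19900000>>26=0x6 ⇒ add (RR)
  rd@[25:23]=0x3 ⇒ $3
  rs@[22:20]=0x1 ⇒ $1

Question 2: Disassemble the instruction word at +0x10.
bl -8

[10] ab ff ff f8 → 0xabfffff8
  opcode bits[31:26]=0x2a: bl/J
  imm: (w>>0)&0x3ffffff=0x3fffff8 (s26→-8) → -8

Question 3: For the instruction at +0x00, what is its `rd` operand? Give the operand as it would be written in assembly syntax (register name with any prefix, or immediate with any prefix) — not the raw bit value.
$3

+0x00: 89 b0 00 00 ⇒ word 0x89b00000 (big)
  top 6b → 0x22 → lsr [RR]
  [25:23] rd=3 = $3
  [22:20] rs=3 = $3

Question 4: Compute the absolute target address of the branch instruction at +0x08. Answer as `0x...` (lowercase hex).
+0x08: 08 00 00 00 ⇒ word 0x08000000 (big)
  op=0x08000000>>26=0x2 ⇒ jz (J)
  imm: (w>>0)&0x3ffffff=0x0 → 0
  target = base 0x8610 + off 0x08 + 4 + imm 0 = 0x861c

0x861c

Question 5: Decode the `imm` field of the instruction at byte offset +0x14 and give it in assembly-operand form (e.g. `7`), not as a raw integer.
7712936

[14] e4 f5 b0 a8 → 0xe4f5b0a8
  opcode bits[31:26]=0x39: andi/RI
  rd: (w>>23)&0x7=0x1 → $1
  imm: (w>>0)&0x7fffff=0x75b0a8 → 7712936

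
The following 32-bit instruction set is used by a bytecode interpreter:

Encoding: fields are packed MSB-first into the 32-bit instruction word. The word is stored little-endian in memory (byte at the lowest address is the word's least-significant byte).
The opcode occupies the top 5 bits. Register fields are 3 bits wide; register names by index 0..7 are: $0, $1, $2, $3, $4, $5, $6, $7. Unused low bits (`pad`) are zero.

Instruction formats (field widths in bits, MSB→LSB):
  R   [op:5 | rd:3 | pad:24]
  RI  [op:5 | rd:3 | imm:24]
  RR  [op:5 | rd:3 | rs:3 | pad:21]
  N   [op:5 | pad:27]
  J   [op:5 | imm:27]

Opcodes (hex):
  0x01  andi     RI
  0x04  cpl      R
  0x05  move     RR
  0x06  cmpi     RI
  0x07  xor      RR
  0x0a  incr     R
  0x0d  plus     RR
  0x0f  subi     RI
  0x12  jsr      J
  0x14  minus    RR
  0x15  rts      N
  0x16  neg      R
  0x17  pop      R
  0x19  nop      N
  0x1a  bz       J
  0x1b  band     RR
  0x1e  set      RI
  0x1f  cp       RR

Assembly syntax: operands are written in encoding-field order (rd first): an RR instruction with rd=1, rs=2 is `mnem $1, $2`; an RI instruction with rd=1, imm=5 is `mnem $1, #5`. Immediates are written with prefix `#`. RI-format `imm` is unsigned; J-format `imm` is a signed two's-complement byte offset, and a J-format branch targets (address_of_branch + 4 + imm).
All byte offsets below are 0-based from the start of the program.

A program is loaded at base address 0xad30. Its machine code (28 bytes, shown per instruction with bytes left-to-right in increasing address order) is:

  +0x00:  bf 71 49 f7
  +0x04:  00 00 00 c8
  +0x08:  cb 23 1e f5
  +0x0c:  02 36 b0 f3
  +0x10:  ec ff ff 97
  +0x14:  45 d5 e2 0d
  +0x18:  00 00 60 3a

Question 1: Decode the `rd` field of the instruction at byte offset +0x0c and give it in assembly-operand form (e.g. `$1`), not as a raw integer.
$3

@+0c  little-endian(02 36 b0 f3) = 0xf3b03602
  top 5b → 0x1e → set [RI]
  [26:24] rd=3 = $3
  [23:0] imm=11548162 = #11548162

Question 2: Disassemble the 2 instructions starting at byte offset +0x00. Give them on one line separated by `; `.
+0x00: bf 71 49 f7 ⇒ word 0xf74971bf (little)
  op=0xf74971bf>>27=0x1e ⇒ set (RI)
  rd: (w>>24)&0x7=0x7 → $7
  imm: (w>>0)&0xffffff=0x4971bf → #4813247
+0x04: 00 00 00 c8 ⇒ word 0xc8000000 (little)
  op=0xc8000000>>27=0x19 ⇒ nop (N)

set $7, #4813247; nop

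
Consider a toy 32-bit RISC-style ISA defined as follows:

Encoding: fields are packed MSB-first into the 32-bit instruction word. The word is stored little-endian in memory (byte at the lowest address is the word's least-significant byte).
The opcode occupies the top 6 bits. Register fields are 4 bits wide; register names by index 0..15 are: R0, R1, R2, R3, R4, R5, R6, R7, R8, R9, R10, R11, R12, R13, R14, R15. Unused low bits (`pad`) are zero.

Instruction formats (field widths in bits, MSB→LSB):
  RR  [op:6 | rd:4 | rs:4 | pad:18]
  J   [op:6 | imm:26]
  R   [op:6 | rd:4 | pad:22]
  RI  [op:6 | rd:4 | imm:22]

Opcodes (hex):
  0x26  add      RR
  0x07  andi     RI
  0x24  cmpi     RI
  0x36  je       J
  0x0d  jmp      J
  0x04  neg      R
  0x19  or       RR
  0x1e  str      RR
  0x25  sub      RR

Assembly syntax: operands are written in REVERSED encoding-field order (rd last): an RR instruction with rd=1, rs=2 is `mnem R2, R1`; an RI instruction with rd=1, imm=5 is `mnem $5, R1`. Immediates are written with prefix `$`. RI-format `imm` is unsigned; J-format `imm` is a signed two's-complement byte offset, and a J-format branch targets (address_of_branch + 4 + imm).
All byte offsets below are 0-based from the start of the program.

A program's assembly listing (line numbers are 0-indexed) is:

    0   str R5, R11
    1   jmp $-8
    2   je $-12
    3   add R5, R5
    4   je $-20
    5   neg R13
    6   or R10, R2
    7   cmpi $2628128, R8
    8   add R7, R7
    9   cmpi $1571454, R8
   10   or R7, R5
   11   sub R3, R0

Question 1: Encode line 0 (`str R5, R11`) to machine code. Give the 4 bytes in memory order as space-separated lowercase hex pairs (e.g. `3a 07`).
L0: str op=0x1e:6|rd=11:4|rs=5:4|pad=0:18 ⇒ 0x7ad40000 ⇒ little 00 00 d4 7a

00 00 d4 7a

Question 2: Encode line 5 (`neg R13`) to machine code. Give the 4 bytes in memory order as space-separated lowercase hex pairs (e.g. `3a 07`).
line 5 (neg): pack op=0x4:6|rd=13:4|pad=0:22 = 0x13400000; little→ 00 00 40 13

00 00 40 13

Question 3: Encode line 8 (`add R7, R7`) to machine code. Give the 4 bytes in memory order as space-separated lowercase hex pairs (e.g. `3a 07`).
00 00 dc 99

L8: add op=0x26:6|rd=7:4|rs=7:4|pad=0:18 ⇒ 0x99dc0000 ⇒ little 00 00 dc 99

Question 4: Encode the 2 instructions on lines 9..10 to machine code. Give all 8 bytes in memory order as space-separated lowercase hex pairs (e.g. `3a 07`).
L9: cmpi op=0x24:6|rd=8:4|imm=1571454:22 ⇒ 0x9217fa7e ⇒ little 7e fa 17 92
L10: or op=0x19:6|rd=5:4|rs=7:4|pad=0:18 ⇒ 0x655c0000 ⇒ little 00 00 5c 65

7e fa 17 92 00 00 5c 65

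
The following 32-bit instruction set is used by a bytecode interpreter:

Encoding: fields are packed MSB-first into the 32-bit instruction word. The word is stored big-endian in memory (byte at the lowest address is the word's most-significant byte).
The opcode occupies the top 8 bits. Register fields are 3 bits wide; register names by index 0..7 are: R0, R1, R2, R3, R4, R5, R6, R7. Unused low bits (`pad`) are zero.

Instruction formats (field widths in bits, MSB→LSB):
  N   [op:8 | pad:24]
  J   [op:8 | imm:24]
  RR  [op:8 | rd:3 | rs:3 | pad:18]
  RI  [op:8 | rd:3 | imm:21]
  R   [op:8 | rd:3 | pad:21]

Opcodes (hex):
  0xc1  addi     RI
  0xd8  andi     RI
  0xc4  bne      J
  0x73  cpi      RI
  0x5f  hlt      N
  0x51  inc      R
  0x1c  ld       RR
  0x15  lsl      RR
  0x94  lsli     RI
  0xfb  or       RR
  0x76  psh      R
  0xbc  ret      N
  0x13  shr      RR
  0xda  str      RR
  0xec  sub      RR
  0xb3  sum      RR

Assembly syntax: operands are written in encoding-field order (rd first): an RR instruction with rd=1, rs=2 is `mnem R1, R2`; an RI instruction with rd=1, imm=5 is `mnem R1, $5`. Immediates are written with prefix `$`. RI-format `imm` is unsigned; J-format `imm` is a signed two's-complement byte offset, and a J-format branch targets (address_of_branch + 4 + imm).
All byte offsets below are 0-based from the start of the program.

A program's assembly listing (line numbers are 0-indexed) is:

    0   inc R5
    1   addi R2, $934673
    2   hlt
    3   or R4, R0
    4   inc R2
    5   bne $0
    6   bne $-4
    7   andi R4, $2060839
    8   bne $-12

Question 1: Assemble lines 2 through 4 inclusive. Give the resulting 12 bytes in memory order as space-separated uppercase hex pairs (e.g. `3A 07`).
L2: hlt op=0x5f:8|pad=0:24 ⇒ 0x5f000000 ⇒ big 5f 00 00 00
L3: or op=0xfb:8|rd=4:3|rs=0:3|pad=0:18 ⇒ 0xfb800000 ⇒ big fb 80 00 00
L4: inc op=0x51:8|rd=2:3|pad=0:21 ⇒ 0x51400000 ⇒ big 51 40 00 00

5F 00 00 00 FB 80 00 00 51 40 00 00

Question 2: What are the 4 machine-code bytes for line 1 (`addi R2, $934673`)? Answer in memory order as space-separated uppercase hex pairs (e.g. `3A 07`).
line 1 (addi): pack op=0xc1:8|rd=2:3|imm=934673:21 = 0xc14e4311; big→ c1 4e 43 11

C1 4E 43 11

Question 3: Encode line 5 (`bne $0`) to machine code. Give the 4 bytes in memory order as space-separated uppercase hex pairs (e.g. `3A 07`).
line 5 (bne): pack op=0xc4:8|imm=0:24 = 0xc4000000; big→ c4 00 00 00

C4 00 00 00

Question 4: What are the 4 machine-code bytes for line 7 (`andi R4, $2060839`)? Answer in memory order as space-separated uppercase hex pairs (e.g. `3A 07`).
D8 9F 72 27

line 7 (andi): pack op=0xd8:8|rd=4:3|imm=2060839:21 = 0xd89f7227; big→ d8 9f 72 27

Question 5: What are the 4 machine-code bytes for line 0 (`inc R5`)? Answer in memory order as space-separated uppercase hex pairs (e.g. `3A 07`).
51 A0 00 00

line 0 (inc): pack op=0x51:8|rd=5:3|pad=0:21 = 0x51a00000; big→ 51 a0 00 00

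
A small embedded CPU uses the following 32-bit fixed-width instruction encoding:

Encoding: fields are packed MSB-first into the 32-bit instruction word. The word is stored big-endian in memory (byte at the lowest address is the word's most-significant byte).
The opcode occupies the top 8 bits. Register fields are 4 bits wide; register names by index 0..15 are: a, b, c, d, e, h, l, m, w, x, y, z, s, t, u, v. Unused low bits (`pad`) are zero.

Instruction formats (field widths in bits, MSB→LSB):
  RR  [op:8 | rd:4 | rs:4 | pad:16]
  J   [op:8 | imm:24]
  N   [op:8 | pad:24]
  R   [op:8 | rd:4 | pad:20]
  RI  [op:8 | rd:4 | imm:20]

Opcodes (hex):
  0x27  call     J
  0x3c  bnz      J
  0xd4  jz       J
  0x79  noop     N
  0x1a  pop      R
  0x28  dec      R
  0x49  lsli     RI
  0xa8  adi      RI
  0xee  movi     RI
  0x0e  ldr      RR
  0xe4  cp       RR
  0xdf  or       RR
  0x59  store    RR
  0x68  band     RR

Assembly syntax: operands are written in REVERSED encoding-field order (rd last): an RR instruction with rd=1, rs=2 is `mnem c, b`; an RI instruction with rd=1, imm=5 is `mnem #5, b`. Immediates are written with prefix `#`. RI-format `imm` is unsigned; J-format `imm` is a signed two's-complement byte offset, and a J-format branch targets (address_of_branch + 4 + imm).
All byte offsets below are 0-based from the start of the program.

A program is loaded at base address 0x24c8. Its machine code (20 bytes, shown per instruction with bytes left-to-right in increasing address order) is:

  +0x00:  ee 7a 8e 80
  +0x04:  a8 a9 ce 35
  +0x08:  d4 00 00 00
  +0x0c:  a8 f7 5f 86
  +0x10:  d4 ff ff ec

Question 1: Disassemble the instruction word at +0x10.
jz #-20

off 0x10: read d4 ff ff ec as big → 0xd4ffffec
  op=0xd4ffffec>>24=0xd4 ⇒ jz (J)
  imm: (w>>0)&0xffffff=0xffffec (s24→-20) → #-20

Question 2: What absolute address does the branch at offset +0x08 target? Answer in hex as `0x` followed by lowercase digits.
off 0x08: read d4 00 00 00 as big → 0xd4000000
  top 8b → 0xd4 → jz [J]
  [23:0] imm=0 = #0
  target = base 0x24c8 + off 0x08 + 4 + imm 0 = 0x24d4

0x24d4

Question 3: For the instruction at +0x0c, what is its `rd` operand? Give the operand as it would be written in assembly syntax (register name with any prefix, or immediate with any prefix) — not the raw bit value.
off 0x0c: read a8 f7 5f 86 as big → 0xa8f75f86
  op=0xa8f75f86>>24=0xa8 ⇒ adi (RI)
  rd@[23:20]=0xf ⇒ v
  imm@[19:0]=0x75f86 ⇒ #483206

v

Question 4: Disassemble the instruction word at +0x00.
movi #691840, m

@+00  big-endian(ee 7a 8e 80) = 0xee7a8e80
  top 8b → 0xee → movi [RI]
  [23:20] rd=7 = m
  [19:0] imm=691840 = #691840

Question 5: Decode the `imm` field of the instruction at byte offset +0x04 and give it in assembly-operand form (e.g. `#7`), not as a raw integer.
off 0x04: read a8 a9 ce 35 as big → 0xa8a9ce35
  top 8b → 0xa8 → adi [RI]
  rd: (w>>20)&0xf=0xa → y
  imm: (w>>0)&0xfffff=0x9ce35 → #642613

#642613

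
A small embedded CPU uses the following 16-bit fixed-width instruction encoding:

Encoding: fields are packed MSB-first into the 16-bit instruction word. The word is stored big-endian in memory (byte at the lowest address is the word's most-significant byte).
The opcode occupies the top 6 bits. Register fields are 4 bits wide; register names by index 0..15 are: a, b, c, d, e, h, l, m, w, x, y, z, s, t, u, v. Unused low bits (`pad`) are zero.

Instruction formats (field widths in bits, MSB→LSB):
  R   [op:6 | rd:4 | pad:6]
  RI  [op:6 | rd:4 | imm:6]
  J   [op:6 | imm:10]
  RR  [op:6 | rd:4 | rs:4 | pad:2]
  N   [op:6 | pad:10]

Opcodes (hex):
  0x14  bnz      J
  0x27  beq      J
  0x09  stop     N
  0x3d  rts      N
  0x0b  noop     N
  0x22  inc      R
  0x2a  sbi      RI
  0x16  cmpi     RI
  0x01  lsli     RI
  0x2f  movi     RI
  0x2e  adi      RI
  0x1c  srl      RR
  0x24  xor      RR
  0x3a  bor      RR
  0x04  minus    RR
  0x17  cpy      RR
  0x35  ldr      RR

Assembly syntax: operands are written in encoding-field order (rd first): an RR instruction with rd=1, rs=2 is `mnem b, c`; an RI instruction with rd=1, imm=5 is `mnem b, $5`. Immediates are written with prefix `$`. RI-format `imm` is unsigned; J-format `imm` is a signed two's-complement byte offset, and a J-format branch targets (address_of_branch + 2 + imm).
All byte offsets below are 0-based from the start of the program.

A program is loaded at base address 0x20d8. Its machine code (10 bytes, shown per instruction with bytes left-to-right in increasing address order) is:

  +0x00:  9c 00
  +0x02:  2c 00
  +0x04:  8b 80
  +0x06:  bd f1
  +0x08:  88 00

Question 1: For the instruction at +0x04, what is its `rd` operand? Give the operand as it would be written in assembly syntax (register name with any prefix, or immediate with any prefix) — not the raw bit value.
u

[04] 8b 80 → 0x8b80
  opcode bits[15:10]=0x22: inc/R
  rd: (w>>6)&0xf=0xe → u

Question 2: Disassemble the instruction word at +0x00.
[00] 9c 00 → 0x9c00
  op=0x9c00>>10=0x27 ⇒ beq (J)
  imm@[9:0]=0x0 ⇒ $0

beq $0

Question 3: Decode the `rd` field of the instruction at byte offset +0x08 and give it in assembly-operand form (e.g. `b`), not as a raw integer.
[08] 88 00 → 0x8800
  top 6b → 0x22 → inc [R]
  rd@[9:6]=0x0 ⇒ a

a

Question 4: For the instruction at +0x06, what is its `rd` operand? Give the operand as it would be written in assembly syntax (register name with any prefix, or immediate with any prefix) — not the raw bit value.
[06] bd f1 → 0xbdf1
  op=0xbdf1>>10=0x2f ⇒ movi (RI)
  [9:6] rd=7 = m
  [5:0] imm=49 = $49

m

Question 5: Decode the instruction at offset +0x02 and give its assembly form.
noop

off 0x02: read 2c 00 as big → 0x2c00
  op=0x2c00>>10=0xb ⇒ noop (N)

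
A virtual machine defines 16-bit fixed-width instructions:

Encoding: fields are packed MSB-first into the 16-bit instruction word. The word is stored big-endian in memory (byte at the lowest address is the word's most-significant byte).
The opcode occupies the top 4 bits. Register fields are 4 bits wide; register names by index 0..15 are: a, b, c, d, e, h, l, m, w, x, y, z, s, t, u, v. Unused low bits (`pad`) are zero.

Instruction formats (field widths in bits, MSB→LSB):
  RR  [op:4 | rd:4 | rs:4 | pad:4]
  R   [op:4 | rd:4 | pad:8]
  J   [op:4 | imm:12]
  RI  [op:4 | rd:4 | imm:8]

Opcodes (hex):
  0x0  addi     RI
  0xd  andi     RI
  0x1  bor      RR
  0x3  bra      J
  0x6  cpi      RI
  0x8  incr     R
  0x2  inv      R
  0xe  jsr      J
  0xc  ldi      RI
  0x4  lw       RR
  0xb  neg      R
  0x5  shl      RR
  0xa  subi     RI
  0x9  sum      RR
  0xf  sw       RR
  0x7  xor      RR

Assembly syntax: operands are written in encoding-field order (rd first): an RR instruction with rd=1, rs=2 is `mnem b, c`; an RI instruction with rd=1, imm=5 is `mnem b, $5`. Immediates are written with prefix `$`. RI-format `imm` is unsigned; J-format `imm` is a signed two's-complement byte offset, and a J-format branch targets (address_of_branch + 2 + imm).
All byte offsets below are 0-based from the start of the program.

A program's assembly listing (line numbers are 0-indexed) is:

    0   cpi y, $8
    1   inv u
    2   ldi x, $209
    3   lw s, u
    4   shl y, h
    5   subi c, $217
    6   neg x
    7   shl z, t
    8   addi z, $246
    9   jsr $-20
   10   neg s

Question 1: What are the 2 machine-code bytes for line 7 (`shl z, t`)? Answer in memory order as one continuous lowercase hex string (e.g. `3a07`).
L7: shl op=0x5:4|rd=11:4|rs=13:4|pad=0:4 ⇒ 0x5bd0 ⇒ big 5b d0

5bd0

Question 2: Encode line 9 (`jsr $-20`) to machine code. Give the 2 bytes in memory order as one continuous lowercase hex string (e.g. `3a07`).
efec

line 9 (jsr): pack op=0xe:4|imm=-20:12 = 0xefec; big→ ef ec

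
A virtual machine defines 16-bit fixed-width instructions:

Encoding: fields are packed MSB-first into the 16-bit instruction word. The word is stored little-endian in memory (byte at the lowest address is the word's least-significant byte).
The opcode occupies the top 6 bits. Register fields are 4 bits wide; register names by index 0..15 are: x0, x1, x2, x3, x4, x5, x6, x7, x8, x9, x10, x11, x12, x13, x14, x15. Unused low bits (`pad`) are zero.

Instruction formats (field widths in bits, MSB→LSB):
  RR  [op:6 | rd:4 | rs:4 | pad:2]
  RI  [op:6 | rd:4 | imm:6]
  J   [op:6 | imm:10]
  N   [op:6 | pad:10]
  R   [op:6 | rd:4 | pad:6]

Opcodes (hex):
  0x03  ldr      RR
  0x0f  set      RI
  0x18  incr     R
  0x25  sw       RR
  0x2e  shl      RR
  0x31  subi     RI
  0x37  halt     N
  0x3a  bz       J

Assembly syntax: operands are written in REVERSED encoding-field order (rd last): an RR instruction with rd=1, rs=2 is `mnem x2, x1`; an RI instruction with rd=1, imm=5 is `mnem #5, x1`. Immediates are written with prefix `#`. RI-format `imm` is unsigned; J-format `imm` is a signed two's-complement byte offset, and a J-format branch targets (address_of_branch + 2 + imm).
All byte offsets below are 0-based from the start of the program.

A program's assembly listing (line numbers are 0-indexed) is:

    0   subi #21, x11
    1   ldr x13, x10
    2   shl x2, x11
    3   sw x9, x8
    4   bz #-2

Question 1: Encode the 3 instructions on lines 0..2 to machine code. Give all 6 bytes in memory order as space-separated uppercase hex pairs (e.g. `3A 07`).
D5 C6 B4 0E C8 BA

line 0 (subi): pack op=0x31:6|rd=11:4|imm=21:6 = 0xc6d5; little→ d5 c6
line 1 (ldr): pack op=0x3:6|rd=10:4|rs=13:4|pad=0:2 = 0x0eb4; little→ b4 0e
line 2 (shl): pack op=0x2e:6|rd=11:4|rs=2:4|pad=0:2 = 0xbac8; little→ c8 ba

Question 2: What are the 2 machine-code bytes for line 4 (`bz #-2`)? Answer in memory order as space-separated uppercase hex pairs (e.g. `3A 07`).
L4: bz op=0x3a:6|imm=-2:10 ⇒ 0xebfe ⇒ little fe eb

FE EB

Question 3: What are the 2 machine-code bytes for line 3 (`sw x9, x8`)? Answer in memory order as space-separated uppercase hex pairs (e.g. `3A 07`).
24 96

L3: sw op=0x25:6|rd=8:4|rs=9:4|pad=0:2 ⇒ 0x9624 ⇒ little 24 96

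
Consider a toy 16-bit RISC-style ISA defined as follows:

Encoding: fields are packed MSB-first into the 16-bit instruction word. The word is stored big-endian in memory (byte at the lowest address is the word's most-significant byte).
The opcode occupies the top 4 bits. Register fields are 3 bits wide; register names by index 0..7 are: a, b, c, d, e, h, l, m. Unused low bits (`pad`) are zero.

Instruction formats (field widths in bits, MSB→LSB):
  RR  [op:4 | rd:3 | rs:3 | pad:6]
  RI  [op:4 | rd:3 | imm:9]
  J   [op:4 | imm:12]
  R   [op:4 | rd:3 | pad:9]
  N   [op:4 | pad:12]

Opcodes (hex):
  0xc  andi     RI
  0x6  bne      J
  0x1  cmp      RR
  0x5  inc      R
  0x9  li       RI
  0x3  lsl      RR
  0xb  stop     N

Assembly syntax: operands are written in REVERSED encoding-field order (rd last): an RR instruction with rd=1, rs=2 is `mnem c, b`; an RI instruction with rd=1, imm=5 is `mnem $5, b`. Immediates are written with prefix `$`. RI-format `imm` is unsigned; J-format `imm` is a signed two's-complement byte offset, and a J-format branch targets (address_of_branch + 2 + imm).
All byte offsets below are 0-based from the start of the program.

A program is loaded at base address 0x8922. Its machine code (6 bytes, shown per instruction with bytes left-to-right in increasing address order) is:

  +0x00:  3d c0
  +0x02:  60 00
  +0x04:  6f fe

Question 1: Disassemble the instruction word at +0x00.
lsl m, l

off 0x00: read 3d c0 as big → 0x3dc0
  opcode bits[15:12]=0x3: lsl/RR
  [11:9] rd=6 = l
  [8:6] rs=7 = m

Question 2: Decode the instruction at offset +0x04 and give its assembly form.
bne $-2

off 0x04: read 6f fe as big → 0x6ffe
  opcode bits[15:12]=0x6: bne/J
  imm@[11:0]=0xffe (s12→-2) ⇒ $-2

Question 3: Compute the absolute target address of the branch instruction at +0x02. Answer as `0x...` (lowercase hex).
off 0x02: read 60 00 as big → 0x6000
  top 4b → 0x6 → bne [J]
  imm@[11:0]=0x0 ⇒ $0
  target = base 0x8922 + off 0x02 + 2 + imm 0 = 0x8926

0x8926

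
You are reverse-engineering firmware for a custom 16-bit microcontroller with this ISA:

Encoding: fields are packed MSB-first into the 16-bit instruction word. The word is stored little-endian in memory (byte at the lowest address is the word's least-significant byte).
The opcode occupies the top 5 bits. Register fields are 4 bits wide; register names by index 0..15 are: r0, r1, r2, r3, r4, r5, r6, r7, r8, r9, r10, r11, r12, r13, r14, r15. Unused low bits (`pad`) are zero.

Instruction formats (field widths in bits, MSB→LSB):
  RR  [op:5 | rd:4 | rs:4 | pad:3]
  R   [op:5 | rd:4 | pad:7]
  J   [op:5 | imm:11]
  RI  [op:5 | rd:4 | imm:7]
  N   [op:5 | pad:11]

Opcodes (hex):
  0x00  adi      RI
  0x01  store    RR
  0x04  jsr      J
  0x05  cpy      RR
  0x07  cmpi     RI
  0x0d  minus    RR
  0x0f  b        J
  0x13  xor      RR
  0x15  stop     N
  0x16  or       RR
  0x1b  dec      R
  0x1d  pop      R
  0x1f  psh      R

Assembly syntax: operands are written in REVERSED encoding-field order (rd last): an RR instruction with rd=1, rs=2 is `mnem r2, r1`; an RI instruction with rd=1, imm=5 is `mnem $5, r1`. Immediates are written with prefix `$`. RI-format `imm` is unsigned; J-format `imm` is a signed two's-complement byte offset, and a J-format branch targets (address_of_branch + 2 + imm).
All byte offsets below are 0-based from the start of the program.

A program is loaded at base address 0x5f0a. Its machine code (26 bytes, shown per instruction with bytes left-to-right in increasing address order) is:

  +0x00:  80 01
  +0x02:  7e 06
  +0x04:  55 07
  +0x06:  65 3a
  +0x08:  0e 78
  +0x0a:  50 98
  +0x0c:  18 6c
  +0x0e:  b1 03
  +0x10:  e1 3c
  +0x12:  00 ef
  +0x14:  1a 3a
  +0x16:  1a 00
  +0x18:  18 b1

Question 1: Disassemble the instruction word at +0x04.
off 0x04: read 55 07 as little → 0x0755
  opcode bits[15:11]=0x0: adi/RI
  rd@[10:7]=0xe ⇒ r14
  imm@[6:0]=0x55 ⇒ $85

adi $85, r14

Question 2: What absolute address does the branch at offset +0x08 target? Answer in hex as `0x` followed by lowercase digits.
[08] 0e 78 → 0x780e
  op=0x780e>>11=0xf ⇒ b (J)
  imm: (w>>0)&0x7ff=0xe → $14
  target = base 0x5f0a + off 0x08 + 2 + imm 14 = 0x5f22

0x5f22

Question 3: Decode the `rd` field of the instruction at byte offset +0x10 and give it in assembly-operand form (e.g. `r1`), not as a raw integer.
@+10  little-endian(e1 3c) = 0x3ce1
  op=0x3ce1>>11=0x7 ⇒ cmpi (RI)
  [10:7] rd=9 = r9
  [6:0] imm=97 = $97

r9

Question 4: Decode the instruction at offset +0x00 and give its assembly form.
adi $0, r3

+0x00: 80 01 ⇒ word 0x0180 (little)
  op=0x0180>>11=0x0 ⇒ adi (RI)
  rd: (w>>7)&0xf=0x3 → r3
  imm: (w>>0)&0x7f=0x0 → $0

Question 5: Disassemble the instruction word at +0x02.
off 0x02: read 7e 06 as little → 0x067e
  op=0x067e>>11=0x0 ⇒ adi (RI)
  rd: (w>>7)&0xf=0xc → r12
  imm: (w>>0)&0x7f=0x7e → $126

adi $126, r12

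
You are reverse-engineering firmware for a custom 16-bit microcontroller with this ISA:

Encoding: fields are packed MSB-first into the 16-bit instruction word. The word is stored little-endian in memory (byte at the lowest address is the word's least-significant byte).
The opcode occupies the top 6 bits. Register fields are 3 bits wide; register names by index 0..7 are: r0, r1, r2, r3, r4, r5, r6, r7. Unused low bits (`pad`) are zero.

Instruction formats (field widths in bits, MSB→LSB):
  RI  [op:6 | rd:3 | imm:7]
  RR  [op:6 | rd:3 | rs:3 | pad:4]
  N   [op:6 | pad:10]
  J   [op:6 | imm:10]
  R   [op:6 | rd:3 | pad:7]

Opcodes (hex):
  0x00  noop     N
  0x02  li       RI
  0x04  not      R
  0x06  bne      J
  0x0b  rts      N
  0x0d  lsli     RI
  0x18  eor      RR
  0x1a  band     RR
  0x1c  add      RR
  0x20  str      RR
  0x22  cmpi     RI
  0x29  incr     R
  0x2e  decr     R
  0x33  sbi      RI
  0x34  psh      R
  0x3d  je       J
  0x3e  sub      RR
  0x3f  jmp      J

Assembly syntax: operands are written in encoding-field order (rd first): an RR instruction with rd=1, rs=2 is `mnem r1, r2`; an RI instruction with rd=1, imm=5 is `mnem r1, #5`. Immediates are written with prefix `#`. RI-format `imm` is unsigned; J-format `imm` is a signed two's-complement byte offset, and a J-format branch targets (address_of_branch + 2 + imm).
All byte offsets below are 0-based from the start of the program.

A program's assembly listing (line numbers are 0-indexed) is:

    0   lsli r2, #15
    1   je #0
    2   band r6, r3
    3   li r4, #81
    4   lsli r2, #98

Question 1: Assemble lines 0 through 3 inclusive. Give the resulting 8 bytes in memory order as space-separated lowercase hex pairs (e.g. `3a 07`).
line 0 (lsli): pack op=0xd:6|rd=2:3|imm=15:7 = 0x350f; little→ 0f 35
line 1 (je): pack op=0x3d:6|imm=0:10 = 0xf400; little→ 00 f4
line 2 (band): pack op=0x1a:6|rd=6:3|rs=3:3|pad=0:4 = 0x6b30; little→ 30 6b
line 3 (li): pack op=0x2:6|rd=4:3|imm=81:7 = 0x0a51; little→ 51 0a

0f 35 00 f4 30 6b 51 0a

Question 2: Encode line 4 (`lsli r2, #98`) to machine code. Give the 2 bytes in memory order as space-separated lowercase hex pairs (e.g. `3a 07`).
62 35

line 4 (lsli): pack op=0xd:6|rd=2:3|imm=98:7 = 0x3562; little→ 62 35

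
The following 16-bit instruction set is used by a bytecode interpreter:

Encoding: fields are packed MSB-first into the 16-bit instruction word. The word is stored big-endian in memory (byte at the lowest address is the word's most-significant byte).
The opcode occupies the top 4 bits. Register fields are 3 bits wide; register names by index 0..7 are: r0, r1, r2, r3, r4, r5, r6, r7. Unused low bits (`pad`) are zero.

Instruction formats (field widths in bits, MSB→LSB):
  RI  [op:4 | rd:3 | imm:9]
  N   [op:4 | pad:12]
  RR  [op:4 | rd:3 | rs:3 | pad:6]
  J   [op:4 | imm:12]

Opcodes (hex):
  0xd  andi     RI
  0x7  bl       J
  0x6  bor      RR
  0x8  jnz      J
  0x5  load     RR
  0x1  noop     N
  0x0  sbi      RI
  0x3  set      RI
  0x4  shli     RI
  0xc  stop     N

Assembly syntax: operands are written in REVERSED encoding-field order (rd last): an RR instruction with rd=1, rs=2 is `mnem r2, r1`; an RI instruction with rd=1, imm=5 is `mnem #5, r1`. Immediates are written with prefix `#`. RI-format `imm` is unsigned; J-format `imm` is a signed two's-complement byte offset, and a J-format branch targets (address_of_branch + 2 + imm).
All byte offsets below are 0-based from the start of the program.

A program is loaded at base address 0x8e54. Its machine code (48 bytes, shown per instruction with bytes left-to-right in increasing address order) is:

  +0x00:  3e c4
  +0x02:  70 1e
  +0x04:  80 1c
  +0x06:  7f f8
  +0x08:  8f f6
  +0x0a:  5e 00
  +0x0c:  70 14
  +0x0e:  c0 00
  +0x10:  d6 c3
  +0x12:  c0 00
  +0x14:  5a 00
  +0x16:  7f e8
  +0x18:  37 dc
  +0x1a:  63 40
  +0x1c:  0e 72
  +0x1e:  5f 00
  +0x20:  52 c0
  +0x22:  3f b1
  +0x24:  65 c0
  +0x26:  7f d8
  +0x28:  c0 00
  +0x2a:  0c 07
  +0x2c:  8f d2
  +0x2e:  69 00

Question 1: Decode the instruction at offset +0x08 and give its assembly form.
@+08  big-endian(8f f6) = 0x8ff6
  opcode bits[15:12]=0x8: jnz/J
  imm@[11:0]=0xff6 (s12→-10) ⇒ #-10

jnz #-10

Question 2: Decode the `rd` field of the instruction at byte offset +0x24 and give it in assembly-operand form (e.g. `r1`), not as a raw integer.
[24] 65 c0 → 0x65c0
  top 4b → 0x6 → bor [RR]
  rd@[11:9]=0x2 ⇒ r2
  rs@[8:6]=0x7 ⇒ r7

r2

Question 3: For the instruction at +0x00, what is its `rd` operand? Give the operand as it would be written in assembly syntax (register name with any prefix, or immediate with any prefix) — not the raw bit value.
r7

off 0x00: read 3e c4 as big → 0x3ec4
  top 4b → 0x3 → set [RI]
  [11:9] rd=7 = r7
  [8:0] imm=196 = #196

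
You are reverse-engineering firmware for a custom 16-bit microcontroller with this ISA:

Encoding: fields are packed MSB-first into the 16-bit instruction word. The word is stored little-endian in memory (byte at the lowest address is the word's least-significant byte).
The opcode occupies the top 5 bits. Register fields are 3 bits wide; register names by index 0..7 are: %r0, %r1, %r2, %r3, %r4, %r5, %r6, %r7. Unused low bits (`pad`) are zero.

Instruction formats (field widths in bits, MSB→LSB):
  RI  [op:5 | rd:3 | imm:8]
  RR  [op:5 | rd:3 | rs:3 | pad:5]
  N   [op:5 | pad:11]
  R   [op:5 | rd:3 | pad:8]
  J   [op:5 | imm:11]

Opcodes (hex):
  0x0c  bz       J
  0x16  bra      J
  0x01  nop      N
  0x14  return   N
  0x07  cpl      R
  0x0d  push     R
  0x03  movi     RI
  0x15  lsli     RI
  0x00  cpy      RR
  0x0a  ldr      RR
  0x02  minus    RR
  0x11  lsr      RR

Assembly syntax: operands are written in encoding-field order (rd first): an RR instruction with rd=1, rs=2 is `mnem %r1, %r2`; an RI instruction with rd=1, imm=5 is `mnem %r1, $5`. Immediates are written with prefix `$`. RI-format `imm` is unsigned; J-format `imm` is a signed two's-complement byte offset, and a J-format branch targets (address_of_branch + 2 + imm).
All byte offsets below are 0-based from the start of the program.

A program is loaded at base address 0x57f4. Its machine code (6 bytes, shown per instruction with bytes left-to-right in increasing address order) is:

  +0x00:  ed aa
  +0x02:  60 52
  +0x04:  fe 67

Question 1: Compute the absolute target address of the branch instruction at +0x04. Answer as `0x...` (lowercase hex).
0x57f8

+0x04: fe 67 ⇒ word 0x67fe (little)
  top 5b → 0xc → bz [J]
  [10:0] imm=2046 (s11→-2) = $-2
  target = base 0x57f4 + off 0x04 + 2 + imm -2 = 0x57f8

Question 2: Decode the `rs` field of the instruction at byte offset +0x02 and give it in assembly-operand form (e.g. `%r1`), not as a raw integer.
+0x02: 60 52 ⇒ word 0x5260 (little)
  top 5b → 0xa → ldr [RR]
  rd@[10:8]=0x2 ⇒ %r2
  rs@[7:5]=0x3 ⇒ %r3

%r3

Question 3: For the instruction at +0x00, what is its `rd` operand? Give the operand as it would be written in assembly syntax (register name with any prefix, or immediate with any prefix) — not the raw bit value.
@+00  little-endian(ed aa) = 0xaaed
  top 5b → 0x15 → lsli [RI]
  rd: (w>>8)&0x7=0x2 → %r2
  imm: (w>>0)&0xff=0xed → $237

%r2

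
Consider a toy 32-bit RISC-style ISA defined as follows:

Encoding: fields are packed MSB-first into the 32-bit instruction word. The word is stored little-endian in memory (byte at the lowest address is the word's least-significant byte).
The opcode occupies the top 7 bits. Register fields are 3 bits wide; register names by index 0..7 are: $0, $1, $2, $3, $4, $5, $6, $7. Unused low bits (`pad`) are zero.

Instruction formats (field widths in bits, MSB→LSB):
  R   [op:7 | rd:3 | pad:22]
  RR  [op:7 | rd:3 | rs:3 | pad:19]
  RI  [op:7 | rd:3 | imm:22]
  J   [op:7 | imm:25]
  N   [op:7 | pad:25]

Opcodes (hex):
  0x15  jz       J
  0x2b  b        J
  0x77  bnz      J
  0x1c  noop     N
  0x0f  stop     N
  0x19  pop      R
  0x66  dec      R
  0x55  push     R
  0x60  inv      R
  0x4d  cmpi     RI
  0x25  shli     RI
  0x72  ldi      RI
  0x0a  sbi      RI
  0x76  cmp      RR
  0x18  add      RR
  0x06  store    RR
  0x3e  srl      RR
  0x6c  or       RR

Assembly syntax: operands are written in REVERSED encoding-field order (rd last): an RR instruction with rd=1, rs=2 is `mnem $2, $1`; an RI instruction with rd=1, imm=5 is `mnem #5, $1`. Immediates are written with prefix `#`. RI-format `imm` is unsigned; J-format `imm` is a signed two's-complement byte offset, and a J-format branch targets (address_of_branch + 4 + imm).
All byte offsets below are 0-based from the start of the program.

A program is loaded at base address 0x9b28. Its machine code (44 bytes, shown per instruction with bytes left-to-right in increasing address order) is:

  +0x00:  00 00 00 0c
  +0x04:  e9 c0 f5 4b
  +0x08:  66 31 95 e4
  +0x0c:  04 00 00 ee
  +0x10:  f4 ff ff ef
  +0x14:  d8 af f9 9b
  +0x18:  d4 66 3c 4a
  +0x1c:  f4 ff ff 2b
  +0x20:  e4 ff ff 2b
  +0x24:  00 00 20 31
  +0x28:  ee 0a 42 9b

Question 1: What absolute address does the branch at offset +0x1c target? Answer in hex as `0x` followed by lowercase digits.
0x9b3c

off 0x1c: read f4 ff ff 2b as little → 0x2bfffff4
  op=0x2bfffff4>>25=0x15 ⇒ jz (J)
  imm@[24:0]=0x1fffff4 (s25→-12) ⇒ #-12
  target = base 0x9b28 + off 0x1c + 4 + imm -12 = 0x9b3c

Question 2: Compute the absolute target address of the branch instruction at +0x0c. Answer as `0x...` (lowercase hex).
[0c] 04 00 00 ee → 0xee000004
  op=0xee000004>>25=0x77 ⇒ bnz (J)
  imm@[24:0]=0x4 ⇒ #4
  target = base 0x9b28 + off 0x0c + 4 + imm 4 = 0x9b3c

0x9b3c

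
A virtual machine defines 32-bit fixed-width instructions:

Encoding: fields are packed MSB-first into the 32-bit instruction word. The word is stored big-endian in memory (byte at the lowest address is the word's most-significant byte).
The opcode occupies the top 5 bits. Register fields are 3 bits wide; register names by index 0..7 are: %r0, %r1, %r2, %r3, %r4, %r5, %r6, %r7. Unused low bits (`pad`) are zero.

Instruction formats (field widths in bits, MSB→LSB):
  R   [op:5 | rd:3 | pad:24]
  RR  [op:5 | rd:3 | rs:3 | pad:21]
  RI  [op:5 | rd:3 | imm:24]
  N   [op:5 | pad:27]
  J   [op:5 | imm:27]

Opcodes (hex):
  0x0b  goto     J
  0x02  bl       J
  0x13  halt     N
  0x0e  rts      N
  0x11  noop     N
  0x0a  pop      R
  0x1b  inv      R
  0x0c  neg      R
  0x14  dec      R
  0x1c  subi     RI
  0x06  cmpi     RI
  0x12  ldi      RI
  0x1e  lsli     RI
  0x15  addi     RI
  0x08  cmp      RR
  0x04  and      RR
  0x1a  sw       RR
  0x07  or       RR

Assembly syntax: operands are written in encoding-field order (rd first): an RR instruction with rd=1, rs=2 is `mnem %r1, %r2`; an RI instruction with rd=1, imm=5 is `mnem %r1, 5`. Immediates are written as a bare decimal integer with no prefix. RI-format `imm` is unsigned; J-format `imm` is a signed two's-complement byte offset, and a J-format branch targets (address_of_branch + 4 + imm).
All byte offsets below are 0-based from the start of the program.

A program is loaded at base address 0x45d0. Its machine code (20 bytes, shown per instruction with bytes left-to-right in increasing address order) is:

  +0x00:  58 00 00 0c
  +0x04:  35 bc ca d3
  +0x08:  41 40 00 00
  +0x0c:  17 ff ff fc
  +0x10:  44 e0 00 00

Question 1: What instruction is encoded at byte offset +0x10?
off 0x10: read 44 e0 00 00 as big → 0x44e00000
  opcode bits[31:27]=0x8: cmp/RR
  rd@[26:24]=0x4 ⇒ %r4
  rs@[23:21]=0x7 ⇒ %r7

cmp %r4, %r7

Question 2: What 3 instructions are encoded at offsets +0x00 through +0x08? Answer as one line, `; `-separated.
@+00  big-endian(58 00 00 0c) = 0x5800000c
  opcode bits[31:27]=0xb: goto/J
  imm: (w>>0)&0x7ffffff=0xc → 12
@+04  big-endian(35 bc ca d3) = 0x35bccad3
  opcode bits[31:27]=0x6: cmpi/RI
  rd: (w>>24)&0x7=0x5 → %r5
  imm: (w>>0)&0xffffff=0xbccad3 → 12372691
@+08  big-endian(41 40 00 00) = 0x41400000
  opcode bits[31:27]=0x8: cmp/RR
  rd: (w>>24)&0x7=0x1 → %r1
  rs: (w>>21)&0x7=0x2 → %r2

goto 12; cmpi %r5, 12372691; cmp %r1, %r2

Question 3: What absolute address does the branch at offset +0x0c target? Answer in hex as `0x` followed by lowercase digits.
@+0c  big-endian(17 ff ff fc) = 0x17fffffc
  opcode bits[31:27]=0x2: bl/J
  imm: (w>>0)&0x7ffffff=0x7fffffc (s27→-4) → -4
  target = base 0x45d0 + off 0x0c + 4 + imm -4 = 0x45dc

0x45dc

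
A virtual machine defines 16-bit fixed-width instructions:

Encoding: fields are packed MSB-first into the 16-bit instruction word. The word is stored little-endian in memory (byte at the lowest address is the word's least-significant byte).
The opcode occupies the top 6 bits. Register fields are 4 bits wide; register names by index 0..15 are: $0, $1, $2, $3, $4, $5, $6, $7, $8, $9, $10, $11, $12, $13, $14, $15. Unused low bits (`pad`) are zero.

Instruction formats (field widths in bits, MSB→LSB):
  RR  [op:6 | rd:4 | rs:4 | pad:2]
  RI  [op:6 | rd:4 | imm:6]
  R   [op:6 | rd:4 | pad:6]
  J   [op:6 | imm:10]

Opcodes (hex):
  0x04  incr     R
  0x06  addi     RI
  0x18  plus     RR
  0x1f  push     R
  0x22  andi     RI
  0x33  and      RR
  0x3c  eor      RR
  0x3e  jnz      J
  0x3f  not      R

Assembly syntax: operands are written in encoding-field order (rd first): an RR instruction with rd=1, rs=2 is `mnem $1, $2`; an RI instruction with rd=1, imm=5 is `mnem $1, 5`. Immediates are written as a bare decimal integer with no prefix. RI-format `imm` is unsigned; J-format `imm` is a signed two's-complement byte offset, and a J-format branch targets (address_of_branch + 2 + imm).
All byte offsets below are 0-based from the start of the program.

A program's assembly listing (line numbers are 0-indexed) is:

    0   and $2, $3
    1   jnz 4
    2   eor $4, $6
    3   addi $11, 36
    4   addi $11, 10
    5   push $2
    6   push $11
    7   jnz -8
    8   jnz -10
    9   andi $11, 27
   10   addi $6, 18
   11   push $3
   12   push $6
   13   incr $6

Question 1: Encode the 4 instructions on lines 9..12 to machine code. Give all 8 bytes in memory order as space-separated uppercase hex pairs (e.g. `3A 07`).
9. andi fields op=0x22:6|rd=11:4|imm=27:6 → word 8adbh → db 8a
10. addi fields op=0x6:6|rd=6:4|imm=18:6 → word 1992h → 92 19
11. push fields op=0x1f:6|rd=3:4|pad=0:6 → word 7cc0h → c0 7c
12. push fields op=0x1f:6|rd=6:4|pad=0:6 → word 7d80h → 80 7d

DB 8A 92 19 C0 7C 80 7D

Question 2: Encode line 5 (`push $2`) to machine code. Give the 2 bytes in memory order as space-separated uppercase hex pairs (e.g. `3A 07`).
80 7C

line 5 (push): pack op=0x1f:6|rd=2:4|pad=0:6 = 0x7c80; little→ 80 7c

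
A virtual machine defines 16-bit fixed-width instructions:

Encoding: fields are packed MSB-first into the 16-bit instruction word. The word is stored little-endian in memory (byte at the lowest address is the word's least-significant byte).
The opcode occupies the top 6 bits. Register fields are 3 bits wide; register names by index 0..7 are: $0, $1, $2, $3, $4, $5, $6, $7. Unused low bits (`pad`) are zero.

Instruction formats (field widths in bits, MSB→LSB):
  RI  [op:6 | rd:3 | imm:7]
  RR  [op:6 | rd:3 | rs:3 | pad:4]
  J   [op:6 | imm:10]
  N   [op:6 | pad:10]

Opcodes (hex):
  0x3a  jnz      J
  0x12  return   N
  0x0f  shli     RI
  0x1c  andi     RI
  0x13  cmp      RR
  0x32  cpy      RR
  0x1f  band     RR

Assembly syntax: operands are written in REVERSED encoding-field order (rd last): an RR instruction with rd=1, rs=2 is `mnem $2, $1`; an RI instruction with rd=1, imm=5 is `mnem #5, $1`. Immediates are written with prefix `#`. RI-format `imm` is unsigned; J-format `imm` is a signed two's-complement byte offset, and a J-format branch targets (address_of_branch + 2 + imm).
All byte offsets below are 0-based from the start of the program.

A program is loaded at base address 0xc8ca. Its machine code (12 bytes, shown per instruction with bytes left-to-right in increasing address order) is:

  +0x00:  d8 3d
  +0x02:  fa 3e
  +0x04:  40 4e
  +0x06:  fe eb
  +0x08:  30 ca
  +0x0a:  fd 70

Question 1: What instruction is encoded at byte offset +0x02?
shli #122, $5

+0x02: fa 3e ⇒ word 0x3efa (little)
  top 6b → 0xf → shli [RI]
  [9:7] rd=5 = $5
  [6:0] imm=122 = #122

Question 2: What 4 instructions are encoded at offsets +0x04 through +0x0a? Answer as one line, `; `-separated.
cmp $4, $4; jnz #-2; cpy $3, $4; andi #125, $1

@+04  little-endian(40 4e) = 0x4e40
  top 6b → 0x13 → cmp [RR]
  rd: (w>>7)&0x7=0x4 → $4
  rs: (w>>4)&0x7=0x4 → $4
@+06  little-endian(fe eb) = 0xebfe
  top 6b → 0x3a → jnz [J]
  imm: (w>>0)&0x3ff=0x3fe (s10→-2) → #-2
@+08  little-endian(30 ca) = 0xca30
  top 6b → 0x32 → cpy [RR]
  rd: (w>>7)&0x7=0x4 → $4
  rs: (w>>4)&0x7=0x3 → $3
@+0a  little-endian(fd 70) = 0x70fd
  top 6b → 0x1c → andi [RI]
  rd: (w>>7)&0x7=0x1 → $1
  imm: (w>>0)&0x7f=0x7d → #125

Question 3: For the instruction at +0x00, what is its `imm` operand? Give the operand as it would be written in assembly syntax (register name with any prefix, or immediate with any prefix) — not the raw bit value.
#88

@+00  little-endian(d8 3d) = 0x3dd8
  opcode bits[15:10]=0xf: shli/RI
  [9:7] rd=3 = $3
  [6:0] imm=88 = #88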